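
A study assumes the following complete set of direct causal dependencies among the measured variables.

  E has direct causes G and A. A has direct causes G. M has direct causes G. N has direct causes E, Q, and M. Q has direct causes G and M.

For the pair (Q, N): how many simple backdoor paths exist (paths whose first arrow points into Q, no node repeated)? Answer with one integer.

A backdoor path from Q to N is any simple undirected path whose first edge points into Q (i.e. leaves Q via a parent).
Parents of Q: {G, M}.
Enumerating:
  P1: Q <- G -> A -> E -> N
  P2: Q <- G -> M -> N
  P3: Q <- G -> E -> N
  P4: Q <- M <- G -> A -> E -> N
  P5: Q <- M <- G -> E -> N
  P6: Q <- M -> N
That exhausts the simple backdoor paths. Count: 6.

6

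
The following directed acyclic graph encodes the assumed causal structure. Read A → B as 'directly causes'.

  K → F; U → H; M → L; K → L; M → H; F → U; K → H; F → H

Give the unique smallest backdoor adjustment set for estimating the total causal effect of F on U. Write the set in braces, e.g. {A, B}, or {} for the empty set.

{}

Variables eligible for adjustment (non-descendants of F, excluding F and U): {K, L, M}.
Backdoor paths from F to U:
  P1: F <- K -> H <- U
  P2: F <- K -> L <- M -> H <- U
Each backdoor path contains an unconditioned collider, so every path is already blocked with the empty conditioning set:
  P1: blocked at collider H (neither it nor any descendant is in the conditioning set).
  P2: blocked at collider L (neither it nor any descendant is in the conditioning set).
The empty set is therefore the unique smallest valid set.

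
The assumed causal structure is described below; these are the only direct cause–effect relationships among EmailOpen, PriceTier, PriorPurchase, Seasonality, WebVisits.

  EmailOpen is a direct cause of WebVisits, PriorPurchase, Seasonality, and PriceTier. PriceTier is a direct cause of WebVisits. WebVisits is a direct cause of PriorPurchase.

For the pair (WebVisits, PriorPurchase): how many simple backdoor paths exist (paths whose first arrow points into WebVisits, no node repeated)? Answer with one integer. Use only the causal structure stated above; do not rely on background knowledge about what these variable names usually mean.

2

A backdoor path from WebVisits to PriorPurchase is any simple undirected path whose first edge points into WebVisits (i.e. leaves WebVisits via a parent).
Parents of WebVisits: {EmailOpen, PriceTier}.
Enumerating:
  P1: WebVisits <- EmailOpen -> PriorPurchase
  P2: WebVisits <- PriceTier <- EmailOpen -> PriorPurchase
That exhausts the simple backdoor paths. Count: 2.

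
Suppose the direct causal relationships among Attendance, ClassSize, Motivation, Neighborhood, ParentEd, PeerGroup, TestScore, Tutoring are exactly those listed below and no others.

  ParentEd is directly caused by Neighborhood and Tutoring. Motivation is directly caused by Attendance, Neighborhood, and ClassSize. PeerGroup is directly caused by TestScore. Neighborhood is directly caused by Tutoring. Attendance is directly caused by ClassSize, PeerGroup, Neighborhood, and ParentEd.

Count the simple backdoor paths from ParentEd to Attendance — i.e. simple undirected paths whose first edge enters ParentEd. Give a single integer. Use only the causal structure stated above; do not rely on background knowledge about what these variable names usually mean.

A backdoor path from ParentEd to Attendance is any simple undirected path whose first edge points into ParentEd (i.e. leaves ParentEd via a parent).
Parents of ParentEd: {Neighborhood, Tutoring}.
Enumerating:
  P1: ParentEd <- Tutoring -> Neighborhood -> Attendance
  P2: ParentEd <- Tutoring -> Neighborhood -> Motivation <- ClassSize -> Attendance
  P3: ParentEd <- Tutoring -> Neighborhood -> Motivation <- Attendance
  P4: ParentEd <- Neighborhood -> Attendance
  P5: ParentEd <- Neighborhood -> Motivation <- ClassSize -> Attendance
  P6: ParentEd <- Neighborhood -> Motivation <- Attendance
That exhausts the simple backdoor paths. Count: 6.

6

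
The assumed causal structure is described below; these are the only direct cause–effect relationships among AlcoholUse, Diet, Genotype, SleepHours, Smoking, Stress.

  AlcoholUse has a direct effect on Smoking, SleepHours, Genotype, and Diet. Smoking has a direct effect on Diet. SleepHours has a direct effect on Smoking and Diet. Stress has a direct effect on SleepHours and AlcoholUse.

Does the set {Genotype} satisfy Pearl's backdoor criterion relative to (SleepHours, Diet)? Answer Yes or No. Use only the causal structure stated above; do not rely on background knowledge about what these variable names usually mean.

Backdoor paths from SleepHours to Diet (paths whose first edge points into SleepHours):
  P1: SleepHours <- Stress -> AlcoholUse -> Smoking -> Diet
  P2: SleepHours <- Stress -> AlcoholUse -> Diet
  P3: SleepHours <- AlcoholUse -> Smoking -> Diet
  P4: SleepHours <- AlcoholUse -> Diet
Condition 1 (no descendant of SleepHours in the set): holds — descendants of SleepHours are {Diet, Smoking}; none are in {Genotype}.
Condition 2 (every backdoor path blocked by {Genotype}):
  P1: open — no interior node is in the conditioning set.
  P2: open — no interior node is in the conditioning set.
  P3: open — no interior node is in the conditioning set.
  P4: open — no interior node is in the conditioning set.
{Genotype} does not satisfy the backdoor criterion.

No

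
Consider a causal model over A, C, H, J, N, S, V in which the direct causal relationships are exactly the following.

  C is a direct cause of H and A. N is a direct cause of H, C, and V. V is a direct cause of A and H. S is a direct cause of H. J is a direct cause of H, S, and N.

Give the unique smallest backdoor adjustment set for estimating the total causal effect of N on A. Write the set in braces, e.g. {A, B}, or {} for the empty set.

Variables eligible for adjustment (non-descendants of N, excluding N and A): {J, S}.
Backdoor paths from N to A:
  P1: N <- J -> S -> H <- C -> A
  P2: N <- J -> S -> H <- V -> A
  P3: N <- J -> H <- C -> A
  P4: N <- J -> H <- V -> A
Each backdoor path contains an unconditioned collider, so every path is already blocked with the empty conditioning set:
  P1: blocked at collider H (neither it nor any descendant is in the conditioning set).
  P2: blocked at collider H (neither it nor any descendant is in the conditioning set).
  P3: blocked at collider H (neither it nor any descendant is in the conditioning set).
  P4: blocked at collider H (neither it nor any descendant is in the conditioning set).
The empty set is therefore the unique smallest valid set.

{}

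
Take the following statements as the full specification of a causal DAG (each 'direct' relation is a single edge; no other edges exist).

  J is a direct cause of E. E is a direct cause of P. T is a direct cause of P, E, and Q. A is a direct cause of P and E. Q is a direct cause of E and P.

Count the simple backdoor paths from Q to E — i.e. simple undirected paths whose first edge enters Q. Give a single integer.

3

A backdoor path from Q to E is any simple undirected path whose first edge points into Q (i.e. leaves Q via a parent).
Parents of Q: {T}.
Enumerating:
  P1: Q <- T -> E
  P2: Q <- T -> P <- A -> E
  P3: Q <- T -> P <- E
That exhausts the simple backdoor paths. Count: 3.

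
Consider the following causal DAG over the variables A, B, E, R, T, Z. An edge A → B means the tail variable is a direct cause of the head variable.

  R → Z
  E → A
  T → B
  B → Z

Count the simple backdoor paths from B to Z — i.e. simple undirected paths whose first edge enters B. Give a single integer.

A backdoor path from B to Z is any simple undirected path whose first edge points into B (i.e. leaves B via a parent).
Parents of B: {T}.
No simple path from any parent of B reaches Z without revisiting B, so there are no backdoor paths.

0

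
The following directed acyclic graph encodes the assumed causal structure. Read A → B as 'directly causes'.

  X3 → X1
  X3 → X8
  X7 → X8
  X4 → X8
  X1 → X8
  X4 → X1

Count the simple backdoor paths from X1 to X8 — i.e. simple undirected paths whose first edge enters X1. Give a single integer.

2

A backdoor path from X1 to X8 is any simple undirected path whose first edge points into X1 (i.e. leaves X1 via a parent).
Parents of X1: {X3, X4}.
Enumerating:
  P1: X1 <- X3 -> X8
  P2: X1 <- X4 -> X8
That exhausts the simple backdoor paths. Count: 2.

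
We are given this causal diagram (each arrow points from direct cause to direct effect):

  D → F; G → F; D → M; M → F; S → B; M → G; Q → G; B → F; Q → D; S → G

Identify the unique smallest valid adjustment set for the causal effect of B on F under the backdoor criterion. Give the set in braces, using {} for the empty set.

{S}

Variables eligible for adjustment (non-descendants of B, excluding B and F): {D, G, M, Q, S}.
Backdoor paths from B to F:
  P1: B <- S -> G <- Q -> D -> M -> F
  P2: B <- S -> G <- Q -> D -> F
  P3: B <- S -> G <- M <- D -> F
  P4: B <- S -> G <- M -> F
  P5: B <- S -> G -> F
The empty set is not sufficient: P5 (B <- S -> G -> F) has no collider blocking it and no conditioned non-collider, so it is open.
Try {S}:
  P1: blocked at fork node S ∈ conditioning set.
  P2: blocked at fork node S ∈ conditioning set.
  P3: blocked at fork node S ∈ conditioning set.
  P4: blocked at fork node S ∈ conditioning set.
  P5: blocked at fork node S ∈ conditioning set.
{S} contains no descendant of B and blocks every backdoor path.
No other singleton works — e.g. {Q} leaves P5 open — so {S} is the unique smallest valid adjustment set.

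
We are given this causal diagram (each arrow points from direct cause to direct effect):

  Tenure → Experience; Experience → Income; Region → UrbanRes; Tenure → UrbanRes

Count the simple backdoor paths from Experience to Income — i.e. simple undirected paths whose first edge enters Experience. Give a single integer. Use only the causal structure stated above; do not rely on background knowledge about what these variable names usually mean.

0

A backdoor path from Experience to Income is any simple undirected path whose first edge points into Experience (i.e. leaves Experience via a parent).
Parents of Experience: {Tenure}.
No simple path from any parent of Experience reaches Income without revisiting Experience, so there are no backdoor paths.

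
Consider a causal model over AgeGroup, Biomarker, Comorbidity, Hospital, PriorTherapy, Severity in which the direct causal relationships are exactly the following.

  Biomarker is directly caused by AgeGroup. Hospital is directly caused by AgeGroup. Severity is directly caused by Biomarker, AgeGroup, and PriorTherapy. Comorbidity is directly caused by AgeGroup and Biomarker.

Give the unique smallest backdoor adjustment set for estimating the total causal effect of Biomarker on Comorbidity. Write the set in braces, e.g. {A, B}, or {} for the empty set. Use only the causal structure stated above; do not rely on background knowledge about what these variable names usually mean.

Variables eligible for adjustment (non-descendants of Biomarker, excluding Biomarker and Comorbidity): {AgeGroup, Hospital, PriorTherapy}.
Backdoor paths from Biomarker to Comorbidity:
  P1: Biomarker <- AgeGroup -> Comorbidity
The empty set is not sufficient: P1 (Biomarker <- AgeGroup -> Comorbidity) has no collider blocking it and no conditioned non-collider, so it is open.
Try {AgeGroup}:
  P1: blocked at fork node AgeGroup ∈ conditioning set.
{AgeGroup} contains no descendant of Biomarker and blocks every backdoor path.
No other singleton works — e.g. {Hospital} leaves P1 open — so {AgeGroup} is the unique smallest valid adjustment set.

{AgeGroup}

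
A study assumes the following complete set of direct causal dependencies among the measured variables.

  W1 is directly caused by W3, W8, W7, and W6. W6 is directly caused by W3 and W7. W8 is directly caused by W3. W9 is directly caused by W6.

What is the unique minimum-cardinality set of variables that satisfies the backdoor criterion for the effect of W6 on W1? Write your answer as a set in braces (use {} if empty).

Variables eligible for adjustment (non-descendants of W6, excluding W6 and W1): {W3, W7, W8}.
Backdoor paths from W6 to W1:
  P1: W6 <- W3 -> W8 -> W1
  P2: W6 <- W3 -> W1
  P3: W6 <- W7 -> W1
The empty set is not sufficient: P1 (W6 <- W3 -> W8 -> W1) has no collider blocking it and no conditioned non-collider, so it is open.
Try {W3, W7}:
  P1: blocked at fork node W3 ∈ conditioning set.
  P2: blocked at fork node W3 ∈ conditioning set.
  P3: blocked at fork node W7 ∈ conditioning set.
{W3, W7} contains no descendant of W6 and blocks every backdoor path.
Every element of {W3, W7} is needed (dropping W3 leaves P1 open; dropping W7 leaves P3 open), so no proper subset is valid.
Among all size-2 subsets of the eligible variables, only {W3, W7} blocks every backdoor path, so it is the unique smallest valid adjustment set.

{W3, W7}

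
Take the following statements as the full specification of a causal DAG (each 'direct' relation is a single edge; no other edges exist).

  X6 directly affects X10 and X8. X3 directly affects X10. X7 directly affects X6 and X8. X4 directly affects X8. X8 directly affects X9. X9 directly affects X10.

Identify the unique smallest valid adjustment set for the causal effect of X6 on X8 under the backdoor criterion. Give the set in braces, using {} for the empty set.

{X7}

Variables eligible for adjustment (non-descendants of X6, excluding X6 and X8): {X3, X4, X7}.
Backdoor paths from X6 to X8:
  P1: X6 <- X7 -> X8
The empty set is not sufficient: P1 (X6 <- X7 -> X8) has no collider blocking it and no conditioned non-collider, so it is open.
Try {X7}:
  P1: blocked at fork node X7 ∈ conditioning set.
{X7} contains no descendant of X6 and blocks every backdoor path.
No other singleton works — e.g. {X3} leaves P1 open — so {X7} is the unique smallest valid adjustment set.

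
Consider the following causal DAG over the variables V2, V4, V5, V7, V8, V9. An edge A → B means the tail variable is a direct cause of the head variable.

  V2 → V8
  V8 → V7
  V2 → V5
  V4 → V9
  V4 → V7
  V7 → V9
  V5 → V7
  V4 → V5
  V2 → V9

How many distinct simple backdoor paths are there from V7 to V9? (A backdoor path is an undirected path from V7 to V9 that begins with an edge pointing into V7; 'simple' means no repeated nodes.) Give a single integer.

6

A backdoor path from V7 to V9 is any simple undirected path whose first edge points into V7 (i.e. leaves V7 via a parent).
Parents of V7: {V4, V5, V8}.
Enumerating:
  P1: V7 <- V8 <- V2 -> V5 <- V4 -> V9
  P2: V7 <- V8 <- V2 -> V9
  P3: V7 <- V4 -> V5 <- V2 -> V9
  P4: V7 <- V4 -> V9
  P5: V7 <- V5 <- V2 -> V9
  P6: V7 <- V5 <- V4 -> V9
That exhausts the simple backdoor paths. Count: 6.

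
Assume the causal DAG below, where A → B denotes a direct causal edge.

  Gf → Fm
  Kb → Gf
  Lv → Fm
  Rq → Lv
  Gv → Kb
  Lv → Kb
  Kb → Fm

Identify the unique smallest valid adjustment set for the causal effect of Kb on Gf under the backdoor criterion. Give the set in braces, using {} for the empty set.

Variables eligible for adjustment (non-descendants of Kb, excluding Kb and Gf): {Gv, Lv, Rq}.
Backdoor paths from Kb to Gf:
  P1: Kb <- Lv -> Fm <- Gf
Each backdoor path contains an unconditioned collider, so every path is already blocked with the empty conditioning set:
  P1: blocked at collider Fm (neither it nor any descendant is in the conditioning set).
The empty set is therefore the unique smallest valid set.

{}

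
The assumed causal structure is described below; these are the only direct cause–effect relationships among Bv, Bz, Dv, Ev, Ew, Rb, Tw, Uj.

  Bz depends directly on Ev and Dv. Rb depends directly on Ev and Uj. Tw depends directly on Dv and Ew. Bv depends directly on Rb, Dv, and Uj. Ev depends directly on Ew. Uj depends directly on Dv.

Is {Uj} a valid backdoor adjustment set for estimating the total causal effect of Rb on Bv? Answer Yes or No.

Yes

Backdoor paths from Rb to Bv (paths whose first edge points into Rb):
  P1: Rb <- Uj <- Dv -> Bv
  P2: Rb <- Uj -> Bv
  P3: Rb <- Ev <- Ew -> Tw <- Dv -> Uj -> Bv
  P4: Rb <- Ev <- Ew -> Tw <- Dv -> Bv
  P5: Rb <- Ev -> Bz <- Dv -> Uj -> Bv
  P6: Rb <- Ev -> Bz <- Dv -> Bv
Condition 1 (no descendant of Rb in the set): holds — descendants of Rb are {Bv}; none are in {Uj}.
Condition 2 (every backdoor path blocked by {Uj}):
  P1: blocked at chain node Uj ∈ conditioning set.
  P2: blocked at fork node Uj ∈ conditioning set.
  P3: blocked at collider Tw (neither it nor any descendant is in the conditioning set).
  P4: blocked at collider Tw (neither it nor any descendant is in the conditioning set).
  P5: blocked at collider Bz (neither it nor any descendant is in the conditioning set).
  P6: blocked at collider Bz (neither it nor any descendant is in the conditioning set).
{Uj} satisfies the backdoor criterion.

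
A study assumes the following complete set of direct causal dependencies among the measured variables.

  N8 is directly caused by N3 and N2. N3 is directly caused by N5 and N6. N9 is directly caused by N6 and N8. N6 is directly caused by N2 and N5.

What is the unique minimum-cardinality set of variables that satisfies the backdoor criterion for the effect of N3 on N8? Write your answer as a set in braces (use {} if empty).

Variables eligible for adjustment (non-descendants of N3, excluding N3 and N8): {N2, N5, N6}.
Backdoor paths from N3 to N8:
  P1: N3 <- N5 -> N6 <- N2 -> N8
  P2: N3 <- N5 -> N6 -> N9 <- N8
  P3: N3 <- N6 <- N2 -> N8
  P4: N3 <- N6 -> N9 <- N8
The empty set is not sufficient: P3 (N3 <- N6 <- N2 -> N8) has no collider blocking it and no conditioned non-collider, so it is open.
Try {N2}:
  P1: blocked at collider N6 (neither it nor any descendant is in the conditioning set).
  P2: blocked at collider N9 (neither it nor any descendant is in the conditioning set).
  P3: blocked at fork node N2 ∈ conditioning set.
  P4: blocked at collider N9 (neither it nor any descendant is in the conditioning set).
{N2} contains no descendant of N3 and blocks every backdoor path.
No other singleton works — e.g. {N5} leaves P3 open — so {N2} is the unique smallest valid adjustment set.

{N2}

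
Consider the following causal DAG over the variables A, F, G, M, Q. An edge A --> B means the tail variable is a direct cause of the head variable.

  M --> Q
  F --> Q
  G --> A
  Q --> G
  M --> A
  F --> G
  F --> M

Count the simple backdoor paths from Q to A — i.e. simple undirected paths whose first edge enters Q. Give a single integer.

A backdoor path from Q to A is any simple undirected path whose first edge points into Q (i.e. leaves Q via a parent).
Parents of Q: {F, M}.
Enumerating:
  P1: Q <- F -> M -> A
  P2: Q <- F -> G -> A
  P3: Q <- M <- F -> G -> A
  P4: Q <- M -> A
That exhausts the simple backdoor paths. Count: 4.

4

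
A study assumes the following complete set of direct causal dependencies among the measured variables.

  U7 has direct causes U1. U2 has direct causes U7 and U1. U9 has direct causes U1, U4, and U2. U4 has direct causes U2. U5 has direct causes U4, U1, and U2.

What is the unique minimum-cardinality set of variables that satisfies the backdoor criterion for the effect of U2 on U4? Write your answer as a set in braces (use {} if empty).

{}

Variables eligible for adjustment (non-descendants of U2, excluding U2 and U4): {U1, U7}.
Backdoor paths from U2 to U4:
  P1: U2 <- U1 -> U5 <- U4
  P2: U2 <- U1 -> U9 <- U4
  P3: U2 <- U7 <- U1 -> U5 <- U4
  P4: U2 <- U7 <- U1 -> U9 <- U4
Each backdoor path contains an unconditioned collider, so every path is already blocked with the empty conditioning set:
  P1: blocked at collider U5 (neither it nor any descendant is in the conditioning set).
  P2: blocked at collider U9 (neither it nor any descendant is in the conditioning set).
  P3: blocked at collider U5 (neither it nor any descendant is in the conditioning set).
  P4: blocked at collider U9 (neither it nor any descendant is in the conditioning set).
The empty set is therefore the unique smallest valid set.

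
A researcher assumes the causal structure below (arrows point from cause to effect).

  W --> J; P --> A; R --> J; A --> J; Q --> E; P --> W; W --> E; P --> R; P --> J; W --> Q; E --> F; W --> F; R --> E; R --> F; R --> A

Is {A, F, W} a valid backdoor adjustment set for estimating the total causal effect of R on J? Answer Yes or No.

Backdoor paths from R to J (paths whose first edge points into R):
  P1: R <- P -> W -> J
  P2: R <- P -> A -> J
  P3: R <- P -> J
Condition 1 (no descendant of R in the set): FAILS — A and F are descendants of R.
Condition 2 (every backdoor path blocked by {A, F, W}):
  P1: blocked at chain node W ∈ conditioning set.
  P2: blocked at chain node A ∈ conditioning set.
  P3: open — no interior node is in the conditioning set.
{A, F, W} does not satisfy the backdoor criterion.

No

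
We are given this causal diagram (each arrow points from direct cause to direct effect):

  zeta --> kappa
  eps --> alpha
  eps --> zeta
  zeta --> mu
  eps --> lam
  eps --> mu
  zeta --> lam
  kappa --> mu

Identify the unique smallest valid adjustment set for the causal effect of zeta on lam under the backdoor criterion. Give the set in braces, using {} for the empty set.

{eps}

Variables eligible for adjustment (non-descendants of zeta, excluding zeta and lam): {alpha, eps}.
Backdoor paths from zeta to lam:
  P1: zeta <- eps -> lam
The empty set is not sufficient: P1 (zeta <- eps -> lam) has no collider blocking it and no conditioned non-collider, so it is open.
Try {eps}:
  P1: blocked at fork node eps ∈ conditioning set.
{eps} contains no descendant of zeta and blocks every backdoor path.
No other singleton works — e.g. {alpha} leaves P1 open — so {eps} is the unique smallest valid adjustment set.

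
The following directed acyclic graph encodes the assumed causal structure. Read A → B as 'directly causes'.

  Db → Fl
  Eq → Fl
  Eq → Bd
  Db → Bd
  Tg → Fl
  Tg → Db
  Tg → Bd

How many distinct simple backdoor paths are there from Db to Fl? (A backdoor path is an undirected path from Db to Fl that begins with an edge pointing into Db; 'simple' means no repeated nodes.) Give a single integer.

2

A backdoor path from Db to Fl is any simple undirected path whose first edge points into Db (i.e. leaves Db via a parent).
Parents of Db: {Tg}.
Enumerating:
  P1: Db <- Tg -> Bd <- Eq -> Fl
  P2: Db <- Tg -> Fl
That exhausts the simple backdoor paths. Count: 2.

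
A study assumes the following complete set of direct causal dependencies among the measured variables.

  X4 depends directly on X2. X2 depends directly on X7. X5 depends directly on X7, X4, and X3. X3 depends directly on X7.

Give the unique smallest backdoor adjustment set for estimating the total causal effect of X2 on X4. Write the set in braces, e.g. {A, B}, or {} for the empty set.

{}

Variables eligible for adjustment (non-descendants of X2, excluding X2 and X4): {X3, X7}.
Backdoor paths from X2 to X4:
  P1: X2 <- X7 -> X3 -> X5 <- X4
  P2: X2 <- X7 -> X5 <- X4
Each backdoor path contains an unconditioned collider, so every path is already blocked with the empty conditioning set:
  P1: blocked at collider X5 (neither it nor any descendant is in the conditioning set).
  P2: blocked at collider X5 (neither it nor any descendant is in the conditioning set).
The empty set is therefore the unique smallest valid set.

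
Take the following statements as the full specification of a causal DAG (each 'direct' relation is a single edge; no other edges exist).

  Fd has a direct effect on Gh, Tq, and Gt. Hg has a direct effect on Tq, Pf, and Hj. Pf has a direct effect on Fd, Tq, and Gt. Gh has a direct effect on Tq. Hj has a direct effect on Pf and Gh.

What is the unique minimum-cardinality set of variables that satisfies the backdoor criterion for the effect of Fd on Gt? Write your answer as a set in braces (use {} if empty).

{Pf}

Variables eligible for adjustment (non-descendants of Fd, excluding Fd and Gt): {Hg, Hj, Pf}.
Backdoor paths from Fd to Gt:
  P1: Fd <- Pf -> Gt
The empty set is not sufficient: P1 (Fd <- Pf -> Gt) has no collider blocking it and no conditioned non-collider, so it is open.
Try {Pf}:
  P1: blocked at fork node Pf ∈ conditioning set.
{Pf} contains no descendant of Fd and blocks every backdoor path.
No other singleton works — e.g. {Hg} leaves P1 open — so {Pf} is the unique smallest valid adjustment set.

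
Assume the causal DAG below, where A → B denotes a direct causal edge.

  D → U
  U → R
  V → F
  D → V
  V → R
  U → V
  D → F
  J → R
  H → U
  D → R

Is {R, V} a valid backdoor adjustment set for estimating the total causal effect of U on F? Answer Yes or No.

Backdoor paths from U to F (paths whose first edge points into U):
  P1: U <- D -> V -> F
  P2: U <- D -> R <- V -> F
  P3: U <- D -> F
Condition 1 (no descendant of U in the set): FAILS — R and V are descendants of U.
Condition 2 (every backdoor path blocked by {R, V}):
  P1: blocked at chain node V ∈ conditioning set.
  P2: blocked at fork node V ∈ conditioning set.
  P3: open — no interior node is in the conditioning set.
{R, V} does not satisfy the backdoor criterion.

No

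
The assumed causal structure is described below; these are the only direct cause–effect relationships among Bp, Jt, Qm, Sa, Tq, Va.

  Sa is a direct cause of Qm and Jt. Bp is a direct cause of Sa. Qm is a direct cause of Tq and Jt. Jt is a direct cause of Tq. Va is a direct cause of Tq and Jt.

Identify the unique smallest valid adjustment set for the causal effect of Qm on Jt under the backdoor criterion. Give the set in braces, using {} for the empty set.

Variables eligible for adjustment (non-descendants of Qm, excluding Qm and Jt): {Bp, Sa, Va}.
Backdoor paths from Qm to Jt:
  P1: Qm <- Sa -> Jt
The empty set is not sufficient: P1 (Qm <- Sa -> Jt) has no collider blocking it and no conditioned non-collider, so it is open.
Try {Sa}:
  P1: blocked at fork node Sa ∈ conditioning set.
{Sa} contains no descendant of Qm and blocks every backdoor path.
No other singleton works — e.g. {Bp} leaves P1 open — so {Sa} is the unique smallest valid adjustment set.

{Sa}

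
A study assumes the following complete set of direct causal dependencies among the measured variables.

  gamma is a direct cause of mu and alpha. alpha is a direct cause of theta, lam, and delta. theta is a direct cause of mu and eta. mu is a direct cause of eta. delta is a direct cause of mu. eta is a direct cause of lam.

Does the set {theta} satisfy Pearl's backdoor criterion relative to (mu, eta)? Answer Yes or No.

Backdoor paths from mu to eta (paths whose first edge points into mu):
  P1: mu <- gamma -> alpha -> theta -> eta
  P2: mu <- gamma -> alpha -> lam <- eta
  P3: mu <- theta <- alpha -> lam <- eta
  P4: mu <- theta -> eta
  P5: mu <- delta <- alpha -> theta -> eta
  P6: mu <- delta <- alpha -> lam <- eta
Condition 1 (no descendant of mu in the set): holds — descendants of mu are {eta, lam}; none are in {theta}.
Condition 2 (every backdoor path blocked by {theta}):
  P1: blocked at chain node theta ∈ conditioning set.
  P2: blocked at collider lam (neither it nor any descendant is in the conditioning set).
  P3: blocked at chain node theta ∈ conditioning set.
  P4: blocked at fork node theta ∈ conditioning set.
  P5: blocked at chain node theta ∈ conditioning set.
  P6: blocked at collider lam (neither it nor any descendant is in the conditioning set).
{theta} satisfies the backdoor criterion.

Yes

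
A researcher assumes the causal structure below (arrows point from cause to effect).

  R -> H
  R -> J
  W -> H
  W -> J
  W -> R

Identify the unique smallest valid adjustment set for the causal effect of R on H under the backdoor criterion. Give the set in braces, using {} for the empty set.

{W}

Variables eligible for adjustment (non-descendants of R, excluding R and H): {W}.
Backdoor paths from R to H:
  P1: R <- W -> H
The empty set is not sufficient: P1 (R <- W -> H) has no collider blocking it and no conditioned non-collider, so it is open.
Try {W}:
  P1: blocked at fork node W ∈ conditioning set.
{W} contains no descendant of R and blocks every backdoor path.
{W} is the unique smallest valid adjustment set.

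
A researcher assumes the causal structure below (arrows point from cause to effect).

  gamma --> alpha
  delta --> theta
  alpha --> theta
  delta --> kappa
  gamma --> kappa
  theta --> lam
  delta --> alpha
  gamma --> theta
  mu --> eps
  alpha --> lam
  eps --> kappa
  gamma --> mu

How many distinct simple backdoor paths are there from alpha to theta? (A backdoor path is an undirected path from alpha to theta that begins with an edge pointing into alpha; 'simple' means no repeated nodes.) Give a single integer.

A backdoor path from alpha to theta is any simple undirected path whose first edge points into alpha (i.e. leaves alpha via a parent).
Parents of alpha: {delta, gamma}.
Enumerating:
  P1: alpha <- gamma -> theta
  P2: alpha <- gamma -> mu -> eps -> kappa <- delta -> theta
  P3: alpha <- gamma -> kappa <- delta -> theta
  P4: alpha <- delta -> theta
  P5: alpha <- delta -> kappa <- gamma -> theta
  P6: alpha <- delta -> kappa <- eps <- mu <- gamma -> theta
That exhausts the simple backdoor paths. Count: 6.

6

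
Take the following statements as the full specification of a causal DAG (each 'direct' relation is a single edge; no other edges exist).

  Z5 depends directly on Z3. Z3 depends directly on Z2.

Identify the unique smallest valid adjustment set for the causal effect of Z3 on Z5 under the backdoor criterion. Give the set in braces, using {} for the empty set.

{}

Variables eligible for adjustment (non-descendants of Z3, excluding Z3 and Z5): {Z2}.
Backdoor paths from Z3 to Z5:
  (none)
With no backdoor paths the empty set already satisfies the criterion, and it is trivially minimal.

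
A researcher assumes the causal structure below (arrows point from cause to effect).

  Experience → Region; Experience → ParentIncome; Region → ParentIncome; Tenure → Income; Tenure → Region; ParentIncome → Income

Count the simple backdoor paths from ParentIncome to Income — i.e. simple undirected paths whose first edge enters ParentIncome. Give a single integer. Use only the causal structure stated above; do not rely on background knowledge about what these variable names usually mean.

2

A backdoor path from ParentIncome to Income is any simple undirected path whose first edge points into ParentIncome (i.e. leaves ParentIncome via a parent).
Parents of ParentIncome: {Experience, Region}.
Enumerating:
  P1: ParentIncome <- Experience -> Region <- Tenure -> Income
  P2: ParentIncome <- Region <- Tenure -> Income
That exhausts the simple backdoor paths. Count: 2.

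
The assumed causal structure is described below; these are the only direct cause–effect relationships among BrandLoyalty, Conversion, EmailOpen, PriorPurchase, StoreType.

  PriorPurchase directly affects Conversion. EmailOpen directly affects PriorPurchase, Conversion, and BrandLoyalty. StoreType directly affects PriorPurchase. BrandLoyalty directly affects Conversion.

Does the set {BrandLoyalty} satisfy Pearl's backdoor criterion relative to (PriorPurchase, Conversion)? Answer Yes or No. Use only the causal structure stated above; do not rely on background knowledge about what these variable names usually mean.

No

Backdoor paths from PriorPurchase to Conversion (paths whose first edge points into PriorPurchase):
  P1: PriorPurchase <- EmailOpen -> BrandLoyalty -> Conversion
  P2: PriorPurchase <- EmailOpen -> Conversion
Condition 1 (no descendant of PriorPurchase in the set): holds — descendants of PriorPurchase are {Conversion}; none are in {BrandLoyalty}.
Condition 2 (every backdoor path blocked by {BrandLoyalty}):
  P1: blocked at chain node BrandLoyalty ∈ conditioning set.
  P2: open — no interior node is in the conditioning set.
{BrandLoyalty} does not satisfy the backdoor criterion.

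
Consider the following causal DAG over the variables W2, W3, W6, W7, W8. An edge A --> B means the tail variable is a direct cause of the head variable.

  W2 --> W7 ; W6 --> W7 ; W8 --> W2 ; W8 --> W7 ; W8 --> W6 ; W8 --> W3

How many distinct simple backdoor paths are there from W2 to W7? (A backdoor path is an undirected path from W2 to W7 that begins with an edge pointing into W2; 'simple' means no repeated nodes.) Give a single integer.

A backdoor path from W2 to W7 is any simple undirected path whose first edge points into W2 (i.e. leaves W2 via a parent).
Parents of W2: {W8}.
Enumerating:
  P1: W2 <- W8 -> W6 -> W7
  P2: W2 <- W8 -> W7
That exhausts the simple backdoor paths. Count: 2.

2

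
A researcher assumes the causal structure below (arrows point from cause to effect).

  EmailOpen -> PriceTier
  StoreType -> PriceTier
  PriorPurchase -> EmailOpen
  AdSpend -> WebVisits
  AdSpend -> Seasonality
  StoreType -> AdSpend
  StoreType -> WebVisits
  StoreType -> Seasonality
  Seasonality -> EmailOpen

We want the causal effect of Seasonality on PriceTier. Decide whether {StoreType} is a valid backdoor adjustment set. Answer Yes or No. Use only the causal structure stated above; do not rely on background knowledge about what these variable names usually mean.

Backdoor paths from Seasonality to PriceTier (paths whose first edge points into Seasonality):
  P1: Seasonality <- StoreType -> PriceTier
  P2: Seasonality <- AdSpend <- StoreType -> PriceTier
  P3: Seasonality <- AdSpend -> WebVisits <- StoreType -> PriceTier
Condition 1 (no descendant of Seasonality in the set): holds — descendants of Seasonality are {EmailOpen, PriceTier}; none are in {StoreType}.
Condition 2 (every backdoor path blocked by {StoreType}):
  P1: blocked at fork node StoreType ∈ conditioning set.
  P2: blocked at fork node StoreType ∈ conditioning set.
  P3: blocked at collider WebVisits (neither it nor any descendant is in the conditioning set).
{StoreType} satisfies the backdoor criterion.

Yes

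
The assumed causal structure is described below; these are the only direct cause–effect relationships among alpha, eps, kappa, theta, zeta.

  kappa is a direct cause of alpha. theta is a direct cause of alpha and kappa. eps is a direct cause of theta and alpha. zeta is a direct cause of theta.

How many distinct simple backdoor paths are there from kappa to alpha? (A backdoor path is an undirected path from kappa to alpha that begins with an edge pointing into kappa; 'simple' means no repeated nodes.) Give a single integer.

2

A backdoor path from kappa to alpha is any simple undirected path whose first edge points into kappa (i.e. leaves kappa via a parent).
Parents of kappa: {theta}.
Enumerating:
  P1: kappa <- theta <- eps -> alpha
  P2: kappa <- theta -> alpha
That exhausts the simple backdoor paths. Count: 2.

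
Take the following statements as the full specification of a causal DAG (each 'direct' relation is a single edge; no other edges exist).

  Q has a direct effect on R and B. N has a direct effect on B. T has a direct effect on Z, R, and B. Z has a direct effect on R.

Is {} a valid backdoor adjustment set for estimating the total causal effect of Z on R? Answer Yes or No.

Backdoor paths from Z to R (paths whose first edge points into Z):
  P1: Z <- T -> B <- Q -> R
  P2: Z <- T -> R
Condition 1 (no descendant of Z in the set): holds — descendants of Z are {R}; none are in {}.
Condition 2 (every backdoor path blocked by {}):
  P1: blocked at collider B (neither it nor any descendant is in the conditioning set).
  P2: open — no interior node is in the conditioning set.
{} does not satisfy the backdoor criterion.

No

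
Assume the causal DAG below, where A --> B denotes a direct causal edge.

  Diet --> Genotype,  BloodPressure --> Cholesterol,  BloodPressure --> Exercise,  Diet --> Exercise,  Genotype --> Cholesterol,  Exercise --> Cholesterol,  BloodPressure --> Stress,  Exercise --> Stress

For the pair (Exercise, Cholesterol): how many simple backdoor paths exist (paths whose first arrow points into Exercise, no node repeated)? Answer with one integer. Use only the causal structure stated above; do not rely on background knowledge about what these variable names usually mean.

A backdoor path from Exercise to Cholesterol is any simple undirected path whose first edge points into Exercise (i.e. leaves Exercise via a parent).
Parents of Exercise: {BloodPressure, Diet}.
Enumerating:
  P1: Exercise <- BloodPressure -> Cholesterol
  P2: Exercise <- Diet -> Genotype -> Cholesterol
That exhausts the simple backdoor paths. Count: 2.

2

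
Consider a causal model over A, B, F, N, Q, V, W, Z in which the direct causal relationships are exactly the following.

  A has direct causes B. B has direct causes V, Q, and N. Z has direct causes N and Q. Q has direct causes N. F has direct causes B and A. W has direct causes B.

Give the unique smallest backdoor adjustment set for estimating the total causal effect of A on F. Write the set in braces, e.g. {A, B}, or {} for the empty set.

{B}

Variables eligible for adjustment (non-descendants of A, excluding A and F): {B, N, Q, V, W, Z}.
Backdoor paths from A to F:
  P1: A <- B -> F
The empty set is not sufficient: P1 (A <- B -> F) has no collider blocking it and no conditioned non-collider, so it is open.
Try {B}:
  P1: blocked at fork node B ∈ conditioning set.
{B} contains no descendant of A and blocks every backdoor path.
No other singleton works — e.g. {N} leaves P1 open — so {B} is the unique smallest valid adjustment set.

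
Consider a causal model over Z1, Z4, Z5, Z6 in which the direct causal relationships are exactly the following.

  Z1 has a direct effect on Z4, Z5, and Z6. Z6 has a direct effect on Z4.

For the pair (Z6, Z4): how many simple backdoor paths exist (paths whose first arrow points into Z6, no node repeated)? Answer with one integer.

A backdoor path from Z6 to Z4 is any simple undirected path whose first edge points into Z6 (i.e. leaves Z6 via a parent).
Parents of Z6: {Z1}.
Enumerating:
  P1: Z6 <- Z1 -> Z4
That exhausts the simple backdoor paths. Count: 1.

1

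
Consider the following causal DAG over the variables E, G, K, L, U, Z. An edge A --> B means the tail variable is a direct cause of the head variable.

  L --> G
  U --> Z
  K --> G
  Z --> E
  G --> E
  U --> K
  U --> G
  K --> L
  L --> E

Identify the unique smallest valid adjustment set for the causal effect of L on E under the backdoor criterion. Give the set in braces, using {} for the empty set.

Variables eligible for adjustment (non-descendants of L, excluding L and E): {K, U, Z}.
Backdoor paths from L to E:
  P1: L <- K <- U -> Z -> E
  P2: L <- K <- U -> G -> E
  P3: L <- K -> G <- U -> Z -> E
  P4: L <- K -> G -> E
The empty set is not sufficient: P1 (L <- K <- U -> Z -> E) has no collider blocking it and no conditioned non-collider, so it is open.
Try {K}:
  P1: blocked at chain node K ∈ conditioning set.
  P2: blocked at chain node K ∈ conditioning set.
  P3: blocked at fork node K ∈ conditioning set.
  P4: blocked at fork node K ∈ conditioning set.
{K} contains no descendant of L and blocks every backdoor path.
No other singleton works — e.g. {U} leaves P4 open — so {K} is the unique smallest valid adjustment set.

{K}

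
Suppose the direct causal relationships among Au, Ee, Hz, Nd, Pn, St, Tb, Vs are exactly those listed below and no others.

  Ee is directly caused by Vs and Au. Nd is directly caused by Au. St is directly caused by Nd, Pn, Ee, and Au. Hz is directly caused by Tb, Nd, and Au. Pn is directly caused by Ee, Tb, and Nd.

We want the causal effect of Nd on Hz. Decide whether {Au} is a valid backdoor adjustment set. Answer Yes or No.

Backdoor paths from Nd to Hz (paths whose first edge points into Nd):
  P1: Nd <- Au -> Ee -> Pn <- Tb -> Hz
  P2: Nd <- Au -> Ee -> St <- Pn <- Tb -> Hz
  P3: Nd <- Au -> Hz
  P4: Nd <- Au -> St <- Ee -> Pn <- Tb -> Hz
  P5: Nd <- Au -> St <- Pn <- Tb -> Hz
Condition 1 (no descendant of Nd in the set): holds — descendants of Nd are {Hz, Pn, St}; none are in {Au}.
Condition 2 (every backdoor path blocked by {Au}):
  P1: blocked at fork node Au ∈ conditioning set.
  P2: blocked at fork node Au ∈ conditioning set.
  P3: blocked at fork node Au ∈ conditioning set.
  P4: blocked at fork node Au ∈ conditioning set.
  P5: blocked at fork node Au ∈ conditioning set.
{Au} satisfies the backdoor criterion.

Yes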